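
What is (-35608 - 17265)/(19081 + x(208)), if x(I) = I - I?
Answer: -52873/19081 ≈ -2.7710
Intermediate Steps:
x(I) = 0
(-35608 - 17265)/(19081 + x(208)) = (-35608 - 17265)/(19081 + 0) = -52873/19081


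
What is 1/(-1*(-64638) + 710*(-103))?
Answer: -1/8492 ≈ -0.00011776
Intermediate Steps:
1/(-1*(-64638) + 710*(-103)) = 1/(64638 - 73130) = 1/(-8492) = -1/8492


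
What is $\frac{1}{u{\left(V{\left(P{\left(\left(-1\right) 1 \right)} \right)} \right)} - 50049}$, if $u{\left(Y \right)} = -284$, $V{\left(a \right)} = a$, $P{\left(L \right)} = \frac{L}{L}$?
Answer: $- \frac{1}{50333} \approx -1.9868 \cdot 10^{-5}$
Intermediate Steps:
$P{\left(L \right)} = 1$
$\frac{1}{u{\left(V{\left(P{\left(\left(-1\right) 1 \right)} \right)} \right)} - 50049} = \frac{1}{-284 - 50049} = \frac{1}{-50333} = - \frac{1}{50333}$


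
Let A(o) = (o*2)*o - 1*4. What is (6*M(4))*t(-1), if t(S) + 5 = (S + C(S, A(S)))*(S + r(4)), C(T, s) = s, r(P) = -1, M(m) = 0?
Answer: 0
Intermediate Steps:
A(o) = -4 + 2*o² (A(o) = (2*o)*o - 4 = 2*o² - 4 = -4 + 2*o²)
t(S) = -5 + (-1 + S)*(-4 + S + 2*S²) (t(S) = -5 + (S + (-4 + 2*S²))*(S - 1) = -5 + (-4 + S + 2*S²)*(-1 + S) = -5 + (-1 + S)*(-4 + S + 2*S²))
(6*M(4))*t(-1) = (6*0)*(-1 - 1*(-1)² - 5*(-1) + 2*(-1)³) = 0*(-1 - 1*1 + 5 + 2*(-1)) = 0*(-1 - 1 + 5 - 2) = 0*1 = 0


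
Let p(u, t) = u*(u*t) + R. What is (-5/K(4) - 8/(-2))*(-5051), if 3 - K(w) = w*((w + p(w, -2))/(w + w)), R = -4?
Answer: -358621/19 ≈ -18875.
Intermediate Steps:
p(u, t) = -4 + t*u² (p(u, t) = u*(u*t) - 4 = u*(t*u) - 4 = t*u² - 4 = -4 + t*u²)
K(w) = 5 + w² - w/2 (K(w) = 3 - w*(w + (-4 - 2*w²))/(w + w) = 3 - w*(-4 + w - 2*w²)/((2*w)) = 3 - w*(-4 + w - 2*w²)*(1/(2*w)) = 3 - w*(-4 + w - 2*w²)/(2*w) = 3 - (-2 + w/2 - w²) = 3 + (2 + w² - w/2) = 5 + w² - w/2)
(-5/K(4) - 8/(-2))*(-5051) = (-5/(5 + 4² - ½*4) - 8/(-2))*(-5051) = (-5/(5 + 16 - 2) - 8*(-½))*(-5051) = (-5/19 + 4)*(-5051) = (71/19)*(-5051) = -358621/19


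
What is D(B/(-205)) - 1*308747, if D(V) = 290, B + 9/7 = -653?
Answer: -308457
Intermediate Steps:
B = -4580/7 (B = -9/7 - 653 = -4580/7 ≈ -654.29)
D(B/(-205)) - 1*308747 = 290 - 1*308747 = 290 - 308747 = -308457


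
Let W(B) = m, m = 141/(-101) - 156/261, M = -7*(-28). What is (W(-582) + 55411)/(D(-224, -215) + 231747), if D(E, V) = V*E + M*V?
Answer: 486878938/2089258629 ≈ 0.23304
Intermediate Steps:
M = 196
m = -17519/8787 (m = 141*(-1/101) - 156*1/261 = -141/101 - 52/87 = -17519/8787 ≈ -1.9937)
W(B) = -17519/8787
D(E, V) = 196*V + E*V (D(E, V) = V*E + 196*V = E*V + 196*V = 196*V + E*V)
(W(-582) + 55411)/(D(-224, -215) + 231747) = (-17519/8787 + 55411)/(-215*(196 - 224) + 231747) = 486878938/(8787*(-215*(-28) + 231747)) = 486878938/(8787*(6020 + 231747)) = (486878938/8787)/237767 = (486878938/8787)*(1/237767) = 486878938/2089258629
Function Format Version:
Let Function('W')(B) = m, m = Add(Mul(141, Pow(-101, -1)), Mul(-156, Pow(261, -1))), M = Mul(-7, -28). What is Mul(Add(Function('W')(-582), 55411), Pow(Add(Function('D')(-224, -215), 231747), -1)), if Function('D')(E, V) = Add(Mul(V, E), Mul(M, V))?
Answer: Rational(486878938, 2089258629) ≈ 0.23304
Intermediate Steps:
M = 196
m = Rational(-17519, 8787) (m = Add(Mul(141, Rational(-1, 101)), Mul(-156, Rational(1, 261))) = Add(Rational(-141, 101), Rational(-52, 87)) = Rational(-17519, 8787) ≈ -1.9937)
Function('W')(B) = Rational(-17519, 8787)
Function('D')(E, V) = Add(Mul(196, V), Mul(E, V)) (Function('D')(E, V) = Add(Mul(V, E), Mul(196, V)) = Add(Mul(E, V), Mul(196, V)) = Add(Mul(196, V), Mul(E, V)))
Mul(Add(Function('W')(-582), 55411), Pow(Add(Function('D')(-224, -215), 231747), -1)) = Mul(Add(Rational(-17519, 8787), 55411), Pow(Add(Mul(-215, Add(196, -224)), 231747), -1)) = Mul(Rational(486878938, 8787), Pow(Add(Mul(-215, -28), 231747), -1)) = Mul(Rational(486878938, 8787), Pow(Add(6020, 231747), -1)) = Mul(Rational(486878938, 8787), Pow(237767, -1)) = Mul(Rational(486878938, 8787), Rational(1, 237767)) = Rational(486878938, 2089258629)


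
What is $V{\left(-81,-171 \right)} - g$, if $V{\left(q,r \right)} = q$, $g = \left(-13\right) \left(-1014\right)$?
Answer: $-13263$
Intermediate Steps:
$g = 13182$
$V{\left(-81,-171 \right)} - g = -81 - 13182 = -13263$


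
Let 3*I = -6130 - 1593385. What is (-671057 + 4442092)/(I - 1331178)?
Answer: -11313105/5593049 ≈ -2.0227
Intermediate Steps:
I = -1599515/3 (I = (-6130 - 1593385)/3 = (1/3)*(-1599515) = -1599515/3 ≈ -5.3317e+5)
(-671057 + 4442092)/(I - 1331178) = (-671057 + 4442092)/(-1599515/3 - 1331178) = 3771035/(-5593049/3) = 3771035*(-3/5593049) = -11313105/5593049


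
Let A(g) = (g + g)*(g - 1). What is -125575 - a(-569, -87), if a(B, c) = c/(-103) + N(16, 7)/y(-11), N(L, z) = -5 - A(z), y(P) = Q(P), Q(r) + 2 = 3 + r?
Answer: -129352287/1030 ≈ -1.2558e+5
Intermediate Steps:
A(g) = 2*g*(-1 + g) (A(g) = (2*g)*(-1 + g) = 2*g*(-1 + g))
Q(r) = 1 + r (Q(r) = -2 + (3 + r) = 1 + r)
y(P) = 1 + P
N(L, z) = -5 - 2*z*(-1 + z)
a(B, c) = 89/10 - c/103 (a(B, c) = c/(-103) + (-5 - 2*7*(-1 + 7))/(1 - 11) = c*(-1/103) + (-5 - 2*7*6)/(-10) = -c/103 + (-5 - 84)*(-1/10) = -c/103 - 89*(-1/10) = -c/103 + 89/10 = 89/10 - c/103)
-125575 - a(-569, -87) = -125575 - (89/10 - 1/103*(-87)) = -125575 - (89/10 + 87/103) = -125575 - 1*10037/1030 = -125575 - 10037/1030 = -129352287/1030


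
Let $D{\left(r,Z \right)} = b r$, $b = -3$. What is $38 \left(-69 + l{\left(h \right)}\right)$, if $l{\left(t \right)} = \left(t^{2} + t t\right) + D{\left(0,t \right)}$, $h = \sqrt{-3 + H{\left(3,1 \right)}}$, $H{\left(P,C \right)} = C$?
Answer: $-2774$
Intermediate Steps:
$D{\left(r,Z \right)} = - 3 r$
$h = i \sqrt{2}$ ($h = \sqrt{-3 + 1} = \sqrt{-2} = i \sqrt{2} \approx 1.4142 i$)
$l{\left(t \right)} = 2 t^{2}$ ($l{\left(t \right)} = \left(t^{2} + t t\right) - 0 = \left(t^{2} + t^{2}\right) + 0 = 2 t^{2} + 0 = 2 t^{2}$)
$38 \left(-69 + l{\left(h \right)}\right) = 38 \left(-69 + 2 \left(i \sqrt{2}\right)^{2}\right) = 38 \left(-69 + 2 \left(-2\right)\right) = 38 \left(-69 - 4\right) = 38 \left(-73\right) = -2774$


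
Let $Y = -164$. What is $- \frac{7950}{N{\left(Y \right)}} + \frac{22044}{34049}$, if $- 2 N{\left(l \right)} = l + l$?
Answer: $- \frac{133537167}{2792018} \approx -47.828$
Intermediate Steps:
$N{\left(l \right)} = - l$ ($N{\left(l \right)} = - \frac{l + l}{2} = - \frac{2 l}{2} = - l$)
$- \frac{7950}{N{\left(Y \right)}} + \frac{22044}{34049} = - \frac{7950}{\left(-1\right) \left(-164\right)} + \frac{22044}{34049} = - \frac{7950}{164} + 22044 \cdot \frac{1}{34049} = \left(-7950\right) \frac{1}{164} + \frac{22044}{34049} = - \frac{3975}{82} + \frac{22044}{34049} = - \frac{133537167}{2792018}$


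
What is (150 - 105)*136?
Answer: 6120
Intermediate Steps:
(150 - 105)*136 = 45*136 = 6120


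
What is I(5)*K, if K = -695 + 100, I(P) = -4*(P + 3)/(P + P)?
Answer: 1904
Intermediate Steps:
I(P) = -2*(3 + P)/P (I(P) = -4*(3 + P)/(2*P) = -4*(3 + P)*1/(2*P) = -2*(3 + P)/P)
K = -595
I(5)*K = (-2 - 6/5)*(-595) = -16/5*(-595) = 1904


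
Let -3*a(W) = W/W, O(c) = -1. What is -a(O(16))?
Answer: ⅓ ≈ 0.33333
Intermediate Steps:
a(W) = -⅓ (a(W) = -W/(3*W) = -⅓*1 = -⅓)
-a(O(16)) = -1*(-⅓) = ⅓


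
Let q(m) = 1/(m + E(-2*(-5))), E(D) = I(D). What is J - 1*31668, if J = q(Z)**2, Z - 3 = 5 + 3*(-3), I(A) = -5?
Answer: -1140047/36 ≈ -31668.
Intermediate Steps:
Z = -1 (Z = 3 + (5 + 3*(-3)) = 3 + (5 - 9) = 3 - 4 = -1)
E(D) = -5
q(m) = 1/(-5 + m) (q(m) = 1/(m - 5) = 1/(-5 + m))
J = 1/36 (J = (1/(-5 - 1))**2 = (1/(-6))**2 = (-1/6)**2 = 1/36 ≈ 0.027778)
J - 1*31668 = 1/36 - 1*31668 = 1/36 - 31668 = -1140047/36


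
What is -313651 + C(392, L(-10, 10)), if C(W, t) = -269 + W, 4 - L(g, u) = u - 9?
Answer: -313528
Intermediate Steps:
L(g, u) = 13 - u (L(g, u) = 4 - (u - 9) = 4 - (-9 + u) = 4 + (9 - u) = 13 - u)
-313651 + C(392, L(-10, 10)) = -313651 + (-269 + 392) = -313651 + 123 = -313528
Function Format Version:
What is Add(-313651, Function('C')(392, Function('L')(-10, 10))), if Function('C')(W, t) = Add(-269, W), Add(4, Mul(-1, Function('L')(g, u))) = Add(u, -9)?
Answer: -313528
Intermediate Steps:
Function('L')(g, u) = Add(13, Mul(-1, u)) (Function('L')(g, u) = Add(4, Mul(-1, Add(u, -9))) = Add(4, Mul(-1, Add(-9, u))) = Add(4, Add(9, Mul(-1, u))) = Add(13, Mul(-1, u)))
Add(-313651, Function('C')(392, Function('L')(-10, 10))) = Add(-313651, Add(-269, 392)) = Add(-313651, 123) = -313528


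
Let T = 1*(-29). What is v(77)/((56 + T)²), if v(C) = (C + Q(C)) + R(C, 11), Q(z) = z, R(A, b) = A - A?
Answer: 154/729 ≈ 0.21125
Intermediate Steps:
R(A, b) = 0
T = -29
v(C) = 2*C (v(C) = (C + C) + 0 = 2*C + 0 = 2*C)
v(77)/((56 + T)²) = (2*77)/((56 - 29)²) = 154/(27²) = 154/729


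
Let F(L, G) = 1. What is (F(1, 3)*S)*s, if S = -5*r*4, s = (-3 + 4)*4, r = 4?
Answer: -320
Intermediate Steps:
s = 4 (s = 1*4 = 4)
S = -80 (S = -5*4*4 = -20*4 = -80)
(F(1, 3)*S)*s = (1*(-80))*4 = -80*4 = -320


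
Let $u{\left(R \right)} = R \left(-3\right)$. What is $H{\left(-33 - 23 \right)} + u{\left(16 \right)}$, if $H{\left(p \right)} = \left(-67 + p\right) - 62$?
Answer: $-233$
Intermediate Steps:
$u{\left(R \right)} = - 3 R$
$H{\left(p \right)} = -129 + p$
$H{\left(-33 - 23 \right)} + u{\left(16 \right)} = \left(-129 - 56\right) - 48 = -185 - 48 = -233$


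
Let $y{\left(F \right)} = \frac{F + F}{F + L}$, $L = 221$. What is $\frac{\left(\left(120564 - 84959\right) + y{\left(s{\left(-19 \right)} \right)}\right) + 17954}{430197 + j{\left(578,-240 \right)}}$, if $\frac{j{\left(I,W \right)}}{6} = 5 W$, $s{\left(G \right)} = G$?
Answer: $\frac{5409440}{42722697} \approx 0.12662$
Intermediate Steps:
$j{\left(I,W \right)} = 30 W$ ($j{\left(I,W \right)} = 6 \cdot 5 W = 30 W$)
$y{\left(F \right)} = \frac{2 F}{221 + F}$ ($y{\left(F \right)} = \frac{F + F}{F + 221} = \frac{2 F}{221 + F}$)
$\frac{\left(\left(120564 - 84959\right) + y{\left(s{\left(-19 \right)} \right)}\right) + 17954}{430197 + j{\left(578,-240 \right)}} = \frac{\left(\left(120564 - 84959\right) + 2 \left(-19\right) \frac{1}{221 - 19}\right) + 17954}{430197 + 30 \left(-240\right)} = \frac{\left(35605 + 2 \left(-19\right) \frac{1}{202}\right) + 17954}{430197 - 7200} = \frac{\left(35605 + 2 \left(-19\right) \frac{1}{202}\right) + 17954}{422997} = \left(\left(35605 - \frac{19}{101}\right) + 17954\right) \frac{1}{422997} = \left(\frac{3596086}{101} + 17954\right) \frac{1}{422997} = \frac{5409440}{101} \cdot \frac{1}{422997} = \frac{5409440}{42722697}$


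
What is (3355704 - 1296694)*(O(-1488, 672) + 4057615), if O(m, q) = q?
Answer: 8356053515870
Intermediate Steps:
(3355704 - 1296694)*(O(-1488, 672) + 4057615) = (3355704 - 1296694)*(672 + 4057615) = 2059010*4058287 = 8356053515870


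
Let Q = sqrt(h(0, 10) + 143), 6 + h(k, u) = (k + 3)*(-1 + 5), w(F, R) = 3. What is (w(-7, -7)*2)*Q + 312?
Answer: 312 + 6*sqrt(149) ≈ 385.24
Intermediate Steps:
h(k, u) = 6 + 4*k (h(k, u) = -6 + (k + 3)*(-1 + 5) = -6 + (3 + k)*4 = -6 + (12 + 4*k) = 6 + 4*k)
Q = sqrt(149) (Q = sqrt((6 + 4*0) + 143) = sqrt((6 + 0) + 143) = sqrt(6 + 143) = sqrt(149) ≈ 12.207)
(w(-7, -7)*2)*Q + 312 = (3*2)*sqrt(149) + 312 = 6*sqrt(149) + 312 = 312 + 6*sqrt(149)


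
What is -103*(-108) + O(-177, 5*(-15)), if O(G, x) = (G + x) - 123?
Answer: 10749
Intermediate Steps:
O(G, x) = -123 + G + x
-103*(-108) + O(-177, 5*(-15)) = -103*(-108) + (-123 - 177 + 5*(-15)) = 11124 + (-123 - 177 - 75) = 11124 - 375 = 10749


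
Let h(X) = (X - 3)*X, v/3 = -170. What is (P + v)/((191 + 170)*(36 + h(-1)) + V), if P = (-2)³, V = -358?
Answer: -259/7041 ≈ -0.036785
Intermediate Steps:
v = -510 (v = 3*(-170) = -510)
P = -8
h(X) = X*(-3 + X) (h(X) = (-3 + X)*X = X*(-3 + X))
(P + v)/((191 + 170)*(36 + h(-1)) + V) = (-8 - 510)/((191 + 170)*(36 - (-3 - 1)) - 358) = -518/(361*(36 - 1*(-4)) - 358) = -518/(361*(36 + 4) - 358) = -518/(361*40 - 358) = -518/(14440 - 358) = -518/14082 = -518*1/14082 = -259/7041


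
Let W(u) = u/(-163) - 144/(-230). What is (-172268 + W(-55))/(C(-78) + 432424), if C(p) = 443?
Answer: -3229145599/8114091915 ≈ -0.39797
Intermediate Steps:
W(u) = 72/115 - u/163 (W(u) = u*(-1/163) - 144*(-1/230) = -u/163 + 72/115 = 72/115 - u/163)
(-172268 + W(-55))/(C(-78) + 432424) = (-172268 + (72/115 - 1/163*(-55)))/(443 + 432424) = (-172268 + (72/115 + 55/163))/432867 = (-172268 + 18061/18745)*(1/432867) = -3229145599/18745*1/432867 = -3229145599/8114091915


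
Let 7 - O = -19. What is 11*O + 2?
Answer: 288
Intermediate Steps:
O = 26 (O = 7 - 1*(-19) = 7 + 19 = 26)
11*O + 2 = 11*26 + 2 = 286 + 2 = 288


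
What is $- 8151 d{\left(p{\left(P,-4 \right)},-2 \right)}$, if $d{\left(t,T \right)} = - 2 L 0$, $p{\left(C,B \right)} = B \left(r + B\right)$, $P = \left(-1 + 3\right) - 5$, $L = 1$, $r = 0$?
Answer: $0$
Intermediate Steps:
$P = -3$ ($P = 2 - 5 = -3$)
$p{\left(C,B \right)} = B^{2}$ ($p{\left(C,B \right)} = B \left(0 + B\right) = B B = B^{2}$)
$d{\left(t,T \right)} = 0$ ($d{\left(t,T \right)} = \left(-2\right) 1 \cdot 0 = \left(-2\right) 0 = 0$)
$- 8151 d{\left(p{\left(P,-4 \right)},-2 \right)} = \left(-8151\right) 0 = 0$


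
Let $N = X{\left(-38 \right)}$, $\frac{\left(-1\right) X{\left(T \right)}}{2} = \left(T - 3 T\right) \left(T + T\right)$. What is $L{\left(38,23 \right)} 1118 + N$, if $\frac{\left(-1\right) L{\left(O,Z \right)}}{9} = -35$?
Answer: $363722$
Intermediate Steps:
$L{\left(O,Z \right)} = 315$ ($L{\left(O,Z \right)} = \left(-9\right) \left(-35\right) = 315$)
$X{\left(T \right)} = 8 T^{2}$ ($X{\left(T \right)} = - 2 \left(T - 3 T\right) \left(T + T\right) = - 2 - 2 T 2 T = - 2 \left(- 4 T^{2}\right) = 8 T^{2}$)
$N = 11552$ ($N = 8 \left(-38\right)^{2} = 8 \cdot 1444 = 11552$)
$L{\left(38,23 \right)} 1118 + N = 315 \cdot 1118 + 11552 = 352170 + 11552 = 363722$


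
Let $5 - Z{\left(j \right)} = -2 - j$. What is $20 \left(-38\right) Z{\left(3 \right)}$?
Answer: $-7600$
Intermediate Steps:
$Z{\left(j \right)} = 7 + j$ ($Z{\left(j \right)} = 5 - \left(-2 - j\right) = 5 + \left(2 + j\right) = 7 + j$)
$20 \left(-38\right) Z{\left(3 \right)} = 20 \left(-38\right) \left(7 + 3\right) = \left(-760\right) 10 = -7600$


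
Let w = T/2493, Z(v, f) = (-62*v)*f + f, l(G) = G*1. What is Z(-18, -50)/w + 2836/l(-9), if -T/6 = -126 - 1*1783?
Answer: -214264999/17181 ≈ -12471.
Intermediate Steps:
l(G) = G
T = 11454 (T = -6*(-126 - 1*1783) = -6*(-126 - 1783) = -6*(-1909) = 11454)
Z(v, f) = f - 62*f*v (Z(v, f) = -62*f*v + f = f - 62*f*v)
w = 3818/831 (w = 11454/2493 = 11454*(1/2493) = 3818/831 ≈ 4.5945)
Z(-18, -50)/w + 2836/l(-9) = (-50*(1 - 62*(-18)))/(3818/831) + 2836/(-9) = -50*(1 + 1116)*(831/3818) + 2836*(-1/9) = -50*1117*(831/3818) - 2836/9 = -55850*831/3818 - 2836/9 = -23205675/1909 - 2836/9 = -214264999/17181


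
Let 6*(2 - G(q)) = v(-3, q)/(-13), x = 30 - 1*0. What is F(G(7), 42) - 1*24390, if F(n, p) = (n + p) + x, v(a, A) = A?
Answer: -1896641/78 ≈ -24316.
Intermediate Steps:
x = 30 (x = 30 + 0 = 30)
G(q) = 2 + q/78 (G(q) = 2 - q/(6*(-13)) = 2 - q*(-1)/(6*13) = 2 - (-1)*q/78 = 2 + q/78)
F(n, p) = 30 + n + p (F(n, p) = (n + p) + 30 = 30 + n + p)
F(G(7), 42) - 1*24390 = (30 + (2 + (1/78)*7) + 42) - 1*24390 = (30 + (2 + 7/78) + 42) - 24390 = (30 + 163/78 + 42) - 24390 = 5779/78 - 24390 = -1896641/78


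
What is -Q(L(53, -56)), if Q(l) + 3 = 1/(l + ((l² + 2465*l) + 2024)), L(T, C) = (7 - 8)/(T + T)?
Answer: 67429571/22480269 ≈ 2.9995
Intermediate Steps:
L(T, C) = -1/(2*T)
Q(l) = -3 + 1/(2024 + l² + 2466*l) (Q(l) = -3 + 1/(l + ((l² + 2465*l) + 2024)) = -3 + 1/(l + (2024 + l² + 2465*l)) = -3 + 1/(2024 + l² + 2466*l))
-Q(L(53, -56)) = -(-6071 - (-3699)/53 - 3*(-½/53)²)/(2024 + (-½/53)² + 2466*(-½/53)) = -(-6071 - (-3699)/53 - 3*(-½*1/53)²)/(2024 + (-½*1/53)² + 2466*(-½*1/53)) = -(-6071 - 7398*(-1/106) - 3*(-1/106)²)/(2024 + (-1/106)² + 2466*(-1/106)) = -(-6071 + 3699/53 - 3*1/11236)/(2024 + 1/11236 - 1233/53) = -(-6071 + 3699/53 - 3/11236)/22480269/11236 = -11236*(-67429571)/(22480269*11236) = -1*(-67429571/22480269) = 67429571/22480269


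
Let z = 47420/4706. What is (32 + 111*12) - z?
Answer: 3185782/2353 ≈ 1353.9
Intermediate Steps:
z = 23710/2353 (z = 47420*(1/4706) = 23710/2353 ≈ 10.076)
(32 + 111*12) - z = (32 + 111*12) - 1*23710/2353 = (32 + 1332) - 23710/2353 = 1364 - 23710/2353 = 3185782/2353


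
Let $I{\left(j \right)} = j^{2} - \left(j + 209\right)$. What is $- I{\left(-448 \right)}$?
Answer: $-200943$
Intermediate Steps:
$I{\left(j \right)} = -209 + j^{2} - j$ ($I{\left(j \right)} = j^{2} - \left(209 + j\right) = -209 + j^{2} - j$)
$- I{\left(-448 \right)} = - (-209 + \left(-448\right)^{2} - -448) = - (-209 + 200704 + 448) = \left(-1\right) 200943 = -200943$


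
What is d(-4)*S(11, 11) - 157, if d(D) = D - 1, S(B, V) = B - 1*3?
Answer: -197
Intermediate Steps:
S(B, V) = -3 + B (S(B, V) = B - 3 = -3 + B)
d(D) = -1 + D
d(-4)*S(11, 11) - 157 = (-1 - 4)*(-3 + 11) - 157 = -5*8 - 157 = -40 - 157 = -197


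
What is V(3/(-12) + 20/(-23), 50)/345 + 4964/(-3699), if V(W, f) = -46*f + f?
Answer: -669022/85077 ≈ -7.8637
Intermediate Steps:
V(W, f) = -45*f
V(3/(-12) + 20/(-23), 50)/345 + 4964/(-3699) = -45*50/345 + 4964/(-3699) = -2250*1/345 + 4964*(-1/3699) = -150/23 - 4964/3699 = -669022/85077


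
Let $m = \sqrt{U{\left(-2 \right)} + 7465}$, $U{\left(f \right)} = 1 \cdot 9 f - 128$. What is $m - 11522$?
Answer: $-11522 + \sqrt{7319} \approx -11436.0$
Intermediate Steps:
$U{\left(f \right)} = -128 + 9 f$ ($U{\left(f \right)} = 9 f - 128 = -128 + 9 f$)
$m = \sqrt{7319}$ ($m = \sqrt{\left(-128 + 9 \left(-2\right)\right) + 7465} = \sqrt{\left(-128 - 18\right) + 7465} = \sqrt{-146 + 7465} = \sqrt{7319} \approx 85.551$)
$m - 11522 = \sqrt{7319} - 11522 = -11522 + \sqrt{7319}$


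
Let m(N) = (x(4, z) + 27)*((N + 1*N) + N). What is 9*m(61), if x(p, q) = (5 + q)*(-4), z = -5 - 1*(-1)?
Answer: 37881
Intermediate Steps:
z = -4 (z = -5 + 1 = -4)
x(p, q) = -20 - 4*q
m(N) = 69*N (m(N) = ((-20 - 4*(-4)) + 27)*((N + 1*N) + N) = ((-20 + 16) + 27)*((N + N) + N) = (-4 + 27)*(2*N + N) = 23*(3*N) = 69*N)
9*m(61) = 9*(69*61) = 9*4209 = 37881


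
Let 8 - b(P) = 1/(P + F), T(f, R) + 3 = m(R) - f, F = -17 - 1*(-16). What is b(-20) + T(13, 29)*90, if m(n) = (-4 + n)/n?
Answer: -824809/609 ≈ -1354.4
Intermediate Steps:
F = -1 (F = -17 + 16 = -1)
m(n) = (-4 + n)/n
T(f, R) = -3 - f + (-4 + R)/R (T(f, R) = -3 + ((-4 + R)/R - f) = -3 + (-f + (-4 + R)/R) = -3 - f + (-4 + R)/R)
b(P) = 8 - 1/(-1 + P) (b(P) = 8 - 1/(P - 1) = 8 - 1/(-1 + P))
b(-20) + T(13, 29)*90 = (-9 + 8*(-20))/(-1 - 20) + (-2 - 1*13 - 4/29)*90 = (-9 - 160)/(-21) + (-2 - 13 - 4*1/29)*90 = -1/21*(-169) + (-2 - 13 - 4/29)*90 = 169/21 - 439/29*90 = 169/21 - 39510/29 = -824809/609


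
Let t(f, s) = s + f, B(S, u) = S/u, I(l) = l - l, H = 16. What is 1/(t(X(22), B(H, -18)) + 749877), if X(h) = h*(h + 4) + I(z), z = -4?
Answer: 9/6754033 ≈ 1.3325e-6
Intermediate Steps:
I(l) = 0
X(h) = h*(4 + h) (X(h) = h*(h + 4) + 0 = h*(4 + h) + 0 = h*(4 + h))
t(f, s) = f + s
1/(t(X(22), B(H, -18)) + 749877) = 1/((22*(4 + 22) + 16/(-18)) + 749877) = 1/((22*26 + 16*(-1/18)) + 749877) = 1/((572 - 8/9) + 749877) = 1/(5140/9 + 749877) = 1/(6754033/9) = 9/6754033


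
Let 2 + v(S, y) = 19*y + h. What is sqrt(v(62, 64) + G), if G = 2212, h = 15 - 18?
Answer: sqrt(3423) ≈ 58.506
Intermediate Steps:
h = -3
v(S, y) = -5 + 19*y (v(S, y) = -2 + (19*y - 3) = -2 + (-3 + 19*y) = -5 + 19*y)
sqrt(v(62, 64) + G) = sqrt((-5 + 19*64) + 2212) = sqrt((-5 + 1216) + 2212) = sqrt(1211 + 2212) = sqrt(3423)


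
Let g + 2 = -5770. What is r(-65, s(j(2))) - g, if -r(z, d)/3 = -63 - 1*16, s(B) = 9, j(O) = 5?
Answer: 6009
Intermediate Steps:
r(z, d) = 237 (r(z, d) = -3*(-63 - 1*16) = -3*(-63 - 16) = -3*(-79) = 237)
g = -5772 (g = -2 - 5770 = -5772)
r(-65, s(j(2))) - g = 237 - 1*(-5772) = 237 + 5772 = 6009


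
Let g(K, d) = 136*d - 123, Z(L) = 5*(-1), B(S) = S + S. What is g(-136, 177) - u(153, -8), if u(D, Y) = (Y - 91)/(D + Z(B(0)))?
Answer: 3544551/148 ≈ 23950.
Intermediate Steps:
B(S) = 2*S
Z(L) = -5
g(K, d) = -123 + 136*d
u(D, Y) = (-91 + Y)/(-5 + D) (u(D, Y) = (Y - 91)/(D - 5) = (-91 + Y)/(-5 + D))
g(-136, 177) - u(153, -8) = (-123 + 136*177) - (-91 - 8)/(-5 + 153) = (-123 + 24072) - (-99)/148 = 23949 - (-99)/148 = 23949 - 1*(-99/148) = 23949 + 99/148 = 3544551/148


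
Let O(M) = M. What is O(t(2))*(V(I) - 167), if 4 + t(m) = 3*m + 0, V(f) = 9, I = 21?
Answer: -316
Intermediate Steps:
t(m) = -4 + 3*m (t(m) = -4 + (3*m + 0) = -4 + 3*m)
O(t(2))*(V(I) - 167) = (-4 + 3*2)*(9 - 167) = (-4 + 6)*(-158) = 2*(-158) = -316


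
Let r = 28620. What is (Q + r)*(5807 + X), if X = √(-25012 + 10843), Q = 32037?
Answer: 352235199 + 60657*I*√14169 ≈ 3.5224e+8 + 7.2202e+6*I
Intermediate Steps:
X = I*√14169 (X = √(-14169) = I*√14169 ≈ 119.03*I)
(Q + r)*(5807 + X) = (32037 + 28620)*(5807 + I*√14169) = 60657*(5807 + I*√14169) = 352235199 + 60657*I*√14169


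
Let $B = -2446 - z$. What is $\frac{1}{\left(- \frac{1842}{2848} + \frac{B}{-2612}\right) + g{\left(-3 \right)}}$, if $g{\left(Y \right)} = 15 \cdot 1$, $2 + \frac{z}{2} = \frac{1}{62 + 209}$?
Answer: $\frac{251995312}{3852541861} \approx 0.06541$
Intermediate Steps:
$z = - \frac{1082}{271}$ ($z = -4 + \frac{2}{62 + 209} = -4 + \frac{2}{271} = - \frac{1082}{271} \approx -3.9926$)
$B = - \frac{661784}{271}$ ($B = -2446 - - \frac{1082}{271} = -2446 + \frac{1082}{271} = - \frac{661784}{271} \approx -2442.0$)
$g{\left(Y \right)} = 15$
$\frac{1}{\left(- \frac{1842}{2848} + \frac{B}{-2612}\right) + g{\left(-3 \right)}} = \frac{1}{\left(- \frac{1842}{2848} - \frac{661784}{271 \left(-2612\right)}\right) + 15} = \frac{1}{\left(\left(-1842\right) \frac{1}{2848} - - \frac{165446}{176963}\right) + 15} = \frac{1}{\left(- \frac{921}{1424} + \frac{165446}{176963}\right) + 15} = \frac{1}{\frac{72612181}{251995312} + 15} = \frac{1}{\frac{3852541861}{251995312}} = \frac{251995312}{3852541861}$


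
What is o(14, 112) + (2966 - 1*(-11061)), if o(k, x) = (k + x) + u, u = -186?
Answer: 13967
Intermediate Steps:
o(k, x) = -186 + k + x (o(k, x) = (k + x) - 186 = -186 + k + x)
o(14, 112) + (2966 - 1*(-11061)) = (-186 + 14 + 112) + (2966 - 1*(-11061)) = -60 + (2966 + 11061) = -60 + 14027 = 13967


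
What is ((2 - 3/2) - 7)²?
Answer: 169/4 ≈ 42.250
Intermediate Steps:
((2 - 3/2) - 7)² = (½ - 7)² = (-13/2)² = 169/4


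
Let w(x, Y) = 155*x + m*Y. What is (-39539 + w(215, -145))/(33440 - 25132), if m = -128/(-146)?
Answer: -231451/303242 ≈ -0.76326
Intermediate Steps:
m = 64/73 (m = -128*(-1/146) = 64/73 ≈ 0.87671)
w(x, Y) = 155*x + 64*Y/73
(-39539 + w(215, -145))/(33440 - 25132) = (-39539 + (155*215 + (64/73)*(-145)))/(33440 - 25132) = (-39539 + (33325 - 9280/73))/8308 = (-39539 + 2423445/73)*(1/8308) = -462902/73*1/8308 = -231451/303242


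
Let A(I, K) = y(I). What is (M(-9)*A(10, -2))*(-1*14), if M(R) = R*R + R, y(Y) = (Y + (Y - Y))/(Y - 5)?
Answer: -2016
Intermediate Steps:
y(Y) = Y/(-5 + Y) (y(Y) = (Y + 0)/(-5 + Y) = Y/(-5 + Y))
M(R) = R + R² (M(R) = R² + R = R + R²)
A(I, K) = I/(-5 + I)
(M(-9)*A(10, -2))*(-1*14) = ((-9*(1 - 9))*(10/(-5 + 10)))*(-1*14) = ((-9*(-8))*(10/5))*(-14) = (72*(10*(⅕)))*(-14) = (72*2)*(-14) = 144*(-14) = -2016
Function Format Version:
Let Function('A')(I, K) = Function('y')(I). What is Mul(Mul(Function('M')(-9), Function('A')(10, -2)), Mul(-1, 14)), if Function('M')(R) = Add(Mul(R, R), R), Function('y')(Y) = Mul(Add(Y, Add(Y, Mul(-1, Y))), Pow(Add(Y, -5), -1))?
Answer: -2016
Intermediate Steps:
Function('y')(Y) = Mul(Y, Pow(Add(-5, Y), -1)) (Function('y')(Y) = Mul(Add(Y, 0), Pow(Add(-5, Y), -1)) = Mul(Y, Pow(Add(-5, Y), -1)))
Function('M')(R) = Add(R, Pow(R, 2)) (Function('M')(R) = Add(Pow(R, 2), R) = Add(R, Pow(R, 2)))
Function('A')(I, K) = Mul(I, Pow(Add(-5, I), -1))
Mul(Mul(Function('M')(-9), Function('A')(10, -2)), Mul(-1, 14)) = Mul(Mul(Mul(-9, Add(1, -9)), Mul(10, Pow(Add(-5, 10), -1))), Mul(-1, 14)) = Mul(Mul(Mul(-9, -8), Mul(10, Pow(5, -1))), -14) = Mul(Mul(72, Mul(10, Rational(1, 5))), -14) = Mul(Mul(72, 2), -14) = Mul(144, -14) = -2016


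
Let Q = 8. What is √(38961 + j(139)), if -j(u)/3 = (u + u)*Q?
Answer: √32289 ≈ 179.69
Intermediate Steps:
j(u) = -48*u (j(u) = -3*(u + u)*8 = -3*2*u*8 = -48*u)
√(38961 + j(139)) = √(38961 - 48*139) = √(38961 - 6672) = √32289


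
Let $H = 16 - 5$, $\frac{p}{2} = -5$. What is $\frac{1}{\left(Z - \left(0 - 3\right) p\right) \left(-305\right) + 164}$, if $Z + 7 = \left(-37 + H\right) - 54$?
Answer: $\frac{1}{35849} \approx 2.7895 \cdot 10^{-5}$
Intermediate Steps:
$p = -10$ ($p = 2 \left(-5\right) = -10$)
$H = 11$
$Z = -87$ ($Z = -7 + \left(\left(-37 + 11\right) - 54\right) = -7 - 80 = -87$)
$\frac{1}{\left(Z - \left(0 - 3\right) p\right) \left(-305\right) + 164} = \frac{1}{\left(-87 - \left(0 - 3\right) \left(-10\right)\right) \left(-305\right) + 164} = \frac{1}{\left(-87 - \left(-3\right) \left(-10\right)\right) \left(-305\right) + 164} = \frac{1}{\left(-87 - 30\right) \left(-305\right) + 164} = \frac{1}{\left(-117\right) \left(-305\right) + 164} = \frac{1}{35685 + 164} = \frac{1}{35849}$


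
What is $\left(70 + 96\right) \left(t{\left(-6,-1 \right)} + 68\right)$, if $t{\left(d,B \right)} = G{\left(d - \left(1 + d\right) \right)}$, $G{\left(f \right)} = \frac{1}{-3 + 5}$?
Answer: $11371$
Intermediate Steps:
$G{\left(f \right)} = \frac{1}{2}$
$t{\left(d,B \right)} = \frac{1}{2}$
$\left(70 + 96\right) \left(t{\left(-6,-1 \right)} + 68\right) = \left(70 + 96\right) \left(\frac{1}{2} + 68\right) = 166 \cdot \frac{137}{2} = 11371$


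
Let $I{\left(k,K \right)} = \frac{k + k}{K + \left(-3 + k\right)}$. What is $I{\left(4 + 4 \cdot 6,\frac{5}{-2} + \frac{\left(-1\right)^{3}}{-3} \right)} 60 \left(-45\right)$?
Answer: $- \frac{907200}{137} \approx -6621.9$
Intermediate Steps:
$I{\left(k,K \right)} = \frac{2 k}{-3 + K + k}$
$I{\left(4 + 4 \cdot 6,\frac{5}{-2} + \frac{\left(-1\right)^{3}}{-3} \right)} 60 \left(-45\right) = \frac{2 \left(4 + 4 \cdot 6\right)}{-3 + \left(\frac{5}{-2} + \frac{\left(-1\right)^{3}}{-3}\right) + \left(4 + 4 \cdot 6\right)} 60 \left(-45\right) = \frac{2 \left(4 + 24\right)}{-3 + \left(5 \left(- \frac{1}{2}\right) - - \frac{1}{3}\right) + \left(4 + 24\right)} 60 \left(-45\right) = 2 \cdot 28 \frac{1}{-3 + \left(- \frac{5}{2} + \frac{1}{3}\right) + 28} \cdot 60 \left(-45\right) = 2 \cdot 28 \frac{1}{-3 - \frac{13}{6} + 28} \cdot 60 \left(-45\right) = 2 \cdot 28 \frac{1}{\frac{137}{6}} \cdot 60 \left(-45\right) = 2 \cdot 28 \cdot \frac{6}{137} \cdot 60 \left(-45\right) = \frac{336}{137} \cdot 60 \left(-45\right) = \frac{20160}{137} \left(-45\right) = - \frac{907200}{137}$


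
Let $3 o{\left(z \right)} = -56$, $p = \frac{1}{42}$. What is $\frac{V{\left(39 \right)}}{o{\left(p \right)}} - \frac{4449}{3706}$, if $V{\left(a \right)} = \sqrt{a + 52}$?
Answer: $- \frac{4449}{3706} - \frac{3 \sqrt{91}}{56} \approx -1.7115$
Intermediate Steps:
$V{\left(a \right)} = \sqrt{52 + a}$
$p = \frac{1}{42} \approx 0.02381$
$o{\left(z \right)} = - \frac{56}{3}$ ($o{\left(z \right)} = \frac{1}{3} \left(-56\right) = - \frac{56}{3}$)
$\frac{V{\left(39 \right)}}{o{\left(p \right)}} - \frac{4449}{3706} = \frac{\sqrt{52 + 39}}{- \frac{56}{3}} - \frac{4449}{3706} = \sqrt{91} \left(- \frac{3}{56}\right) - \frac{4449}{3706} = - \frac{3 \sqrt{91}}{56} - \frac{4449}{3706} = - \frac{4449}{3706} - \frac{3 \sqrt{91}}{56}$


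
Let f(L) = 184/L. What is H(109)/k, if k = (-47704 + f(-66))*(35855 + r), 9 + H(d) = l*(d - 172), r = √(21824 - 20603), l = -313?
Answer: -11660583825/1011959569676248 + 325215*√1221/1011959569676248 ≈ -1.1512e-5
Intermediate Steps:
r = √1221 ≈ 34.943
H(d) = 53827 - 313*d (H(d) = -9 - 313*(d - 172) = -9 - 313*(-172 + d) = -9 + (53836 - 313*d) = 53827 - 313*d)
k = -56447387020/33 - 1574324*√1221/33 (k = (-47704 + 184/(-66))*(35855 + √1221) = (-47704 + 184*(-1/66))*(35855 + √1221) = (-47704 - 92/33)*(35855 + √1221) = -1574324*(35855 + √1221)/33 = -56447387020/33 - 1574324*√1221/33 ≈ -1.7122e+9)
H(109)/k = (53827 - 313*109)/(-56447387020/33 - 1574324*√1221/33) = (53827 - 34117)/(-56447387020/33 - 1574324*√1221/33) = 19710/(-56447387020/33 - 1574324*√1221/33)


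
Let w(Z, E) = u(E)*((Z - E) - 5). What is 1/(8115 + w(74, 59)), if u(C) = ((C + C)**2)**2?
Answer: 1/1938785875 ≈ 5.1579e-10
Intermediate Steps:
u(C) = 16*C**4 (u(C) = ((2*C)**2)**2 = (4*C**2)**2 = 16*C**4)
w(Z, E) = 16*E**4*(-5 + Z - E) (w(Z, E) = (16*E**4)*((Z - E) - 5) = (16*E**4)*(-5 + Z - E) = 16*E**4*(-5 + Z - E))
1/(8115 + w(74, 59)) = 1/(8115 + 16*59**4*(-5 + 74 - 1*59)) = 1/(8115 + 16*12117361*(-5 + 74 - 59)) = 1/(8115 + 16*12117361*10) = 1/(8115 + 1938777760) = 1/1938785875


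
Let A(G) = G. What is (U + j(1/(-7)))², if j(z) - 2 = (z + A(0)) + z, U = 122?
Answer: 749956/49 ≈ 15305.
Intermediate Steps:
j(z) = 2 + 2*z (j(z) = 2 + ((z + 0) + z) = 2 + (z + z) = 2 + 2*z)
(U + j(1/(-7)))² = (122 + (2 + 2/(-7)))² = (122 + (2 + 2*(-⅐)))² = (122 + (2 - 2/7))² = (122 + 12/7)² = (866/7)² = 749956/49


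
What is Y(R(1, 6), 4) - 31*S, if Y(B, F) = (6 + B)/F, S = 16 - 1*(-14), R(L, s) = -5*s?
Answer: -936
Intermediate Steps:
S = 30 (S = 16 + 14 = 30)
Y(R(1, 6), 4) - 31*S = (6 - 5*6)/4 - 31*30 = (6 - 30)/4 - 930 = (¼)*(-24) - 930 = -6 - 930 = -936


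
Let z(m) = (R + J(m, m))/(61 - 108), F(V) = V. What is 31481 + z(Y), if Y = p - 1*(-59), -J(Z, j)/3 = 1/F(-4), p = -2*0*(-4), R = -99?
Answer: 5918821/188 ≈ 31483.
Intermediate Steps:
p = 0 (p = 0*(-4) = 0)
J(Z, j) = ¾ (J(Z, j) = -3/(-4) = -3*(-¼) = ¾)
Y = 59 (Y = 0 - 1*(-59) = 0 + 59 = 59)
z(m) = 393/188 (z(m) = (-99 + ¾)/(61 - 108) = -393/4/(-47) = -393/4*(-1/47) = 393/188)
31481 + z(Y) = 31481 + 393/188 = 5918821/188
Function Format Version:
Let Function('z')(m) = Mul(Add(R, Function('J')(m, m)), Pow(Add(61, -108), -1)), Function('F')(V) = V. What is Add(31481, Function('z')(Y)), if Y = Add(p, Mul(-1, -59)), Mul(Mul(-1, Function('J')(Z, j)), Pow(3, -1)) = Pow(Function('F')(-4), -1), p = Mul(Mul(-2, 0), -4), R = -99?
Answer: Rational(5918821, 188) ≈ 31483.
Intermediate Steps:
p = 0 (p = Mul(0, -4) = 0)
Function('J')(Z, j) = Rational(3, 4) (Function('J')(Z, j) = Mul(-3, Pow(-4, -1)) = Mul(-3, Rational(-1, 4)) = Rational(3, 4))
Y = 59 (Y = Add(0, Mul(-1, -59)) = Add(0, 59) = 59)
Function('z')(m) = Rational(393, 188) (Function('z')(m) = Mul(Add(-99, Rational(3, 4)), Pow(Add(61, -108), -1)) = Mul(Rational(-393, 4), Pow(-47, -1)) = Mul(Rational(-393, 4), Rational(-1, 47)) = Rational(393, 188))
Add(31481, Function('z')(Y)) = Add(31481, Rational(393, 188)) = Rational(5918821, 188)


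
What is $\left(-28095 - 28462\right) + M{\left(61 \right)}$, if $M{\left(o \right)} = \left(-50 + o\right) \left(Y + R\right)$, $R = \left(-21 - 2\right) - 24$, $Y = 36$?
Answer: $-56678$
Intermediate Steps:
$R = -47$ ($R = -23 - 24 = -47$)
$M{\left(o \right)} = 550 - 11 o$ ($M{\left(o \right)} = \left(-50 + o\right) \left(36 - 47\right) = \left(-50 + o\right) \left(-11\right) = 550 - 11 o$)
$\left(-28095 - 28462\right) + M{\left(61 \right)} = \left(-28095 - 28462\right) + \left(550 - 671\right) = -56557 + \left(550 - 671\right) = -56557 - 121 = -56678$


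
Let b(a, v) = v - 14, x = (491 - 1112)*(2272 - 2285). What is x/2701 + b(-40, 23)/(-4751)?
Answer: 38330514/12832451 ≈ 2.9870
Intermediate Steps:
x = 8073 (x = -621*(-13) = 8073)
b(a, v) = -14 + v
x/2701 + b(-40, 23)/(-4751) = 8073/2701 + (-14 + 23)/(-4751) = 8073*(1/2701) + 9*(-1/4751) = 8073/2701 - 9/4751 = 38330514/12832451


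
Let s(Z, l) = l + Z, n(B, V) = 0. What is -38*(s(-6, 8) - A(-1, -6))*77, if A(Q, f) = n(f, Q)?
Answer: -5852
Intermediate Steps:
A(Q, f) = 0
s(Z, l) = Z + l
-38*(s(-6, 8) - A(-1, -6))*77 = -38*((-6 + 8) - 1*0)*77 = -38*(2 + 0)*77 = -38*2*77 = -76*77 = -5852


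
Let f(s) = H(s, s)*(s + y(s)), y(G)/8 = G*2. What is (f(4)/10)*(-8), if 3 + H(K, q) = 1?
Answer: 544/5 ≈ 108.80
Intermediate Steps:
y(G) = 16*G (y(G) = 8*(G*2) = 8*(2*G) = 16*G)
H(K, q) = -2 (H(K, q) = -3 + 1 = -2)
f(s) = -34*s (f(s) = -2*(s + 16*s) = -34*s)
(f(4)/10)*(-8) = ((-34*4)/10)*(-8) = ((⅒)*(-136))*(-8) = -68/5*(-8) = 544/5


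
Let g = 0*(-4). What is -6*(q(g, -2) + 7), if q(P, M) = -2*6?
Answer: 30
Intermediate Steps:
g = 0
q(P, M) = -12
-6*(q(g, -2) + 7) = -6*(-12 + 7) = -6*(-5) = 30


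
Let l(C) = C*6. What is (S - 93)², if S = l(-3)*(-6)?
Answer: 225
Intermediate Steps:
l(C) = 6*C
S = 108 (S = (6*(-3))*(-6) = -18*(-6) = 108)
(S - 93)² = (108 - 93)² = 15² = 225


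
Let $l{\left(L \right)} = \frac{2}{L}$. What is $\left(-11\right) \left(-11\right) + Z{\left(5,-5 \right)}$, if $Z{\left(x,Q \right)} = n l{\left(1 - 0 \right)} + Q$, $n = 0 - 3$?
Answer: $110$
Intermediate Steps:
$n = -3$
$Z{\left(x,Q \right)} = -6 + Q$ ($Z{\left(x,Q \right)} = - 3 \frac{2}{1 - 0} + Q = - 3 \frac{2}{1 + 0} + Q = - 3 \cdot \frac{2}{1} + Q = - 3 \cdot 2 \cdot 1 + Q = \left(-3\right) 2 + Q = -6 + Q$)
$\left(-11\right) \left(-11\right) + Z{\left(5,-5 \right)} = \left(-11\right) \left(-11\right) - 11 = 121 - 11 = 110$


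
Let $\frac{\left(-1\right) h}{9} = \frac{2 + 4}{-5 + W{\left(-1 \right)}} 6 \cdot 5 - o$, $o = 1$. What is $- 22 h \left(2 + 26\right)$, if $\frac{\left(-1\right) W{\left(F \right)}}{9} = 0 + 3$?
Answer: $-36729$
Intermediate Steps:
$W{\left(F \right)} = -27$ ($W{\left(F \right)} = - 9 \left(0 + 3\right) = \left(-9\right) 3 = -27$)
$h = \frac{477}{8}$ ($h = - 9 \left(\frac{2 + 4}{-5 - 27} \cdot 6 \cdot 5 - 1\right) = - 9 \left(\frac{6}{-32} \cdot 6 \cdot 5 - 1\right) = - 9 \left(6 \left(- \frac{1}{32}\right) 6 \cdot 5 - 1\right) = - 9 \left(\left(- \frac{3}{16}\right) 6 \cdot 5 - 1\right) = - 9 \left(\left(- \frac{9}{8}\right) 5 - 1\right) = - 9 \left(- \frac{45}{8} - 1\right) = \left(-9\right) \left(- \frac{53}{8}\right) = \frac{477}{8} \approx 59.625$)
$- 22 h \left(2 + 26\right) = - 22 \frac{477 \left(2 + 26\right)}{8} = - 22 \cdot \frac{477}{8} \cdot 28 = \left(-22\right) \frac{3339}{2} = -36729$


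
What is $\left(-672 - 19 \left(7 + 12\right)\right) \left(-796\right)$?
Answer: $822268$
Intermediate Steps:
$\left(-672 - 19 \left(7 + 12\right)\right) \left(-796\right) = \left(-672 - 361\right) \left(-796\right) = \left(-1033\right) \left(-796\right) = 822268$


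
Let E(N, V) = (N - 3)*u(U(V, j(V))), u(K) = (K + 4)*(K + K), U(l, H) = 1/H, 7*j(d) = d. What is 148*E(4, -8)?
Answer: -6475/8 ≈ -809.38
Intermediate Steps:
j(d) = d/7
u(K) = 2*K*(4 + K) (u(K) = (4 + K)*(2*K) = 2*K*(4 + K))
E(N, V) = 14*(-3 + N)*(4 + 7/V)/V (E(N, V) = (N - 3)*(2*(4 + 1/(V/7))/((V/7))) = (-3 + N)*(2*(7/V)*(4 + 7/V)) = (-3 + N)*(14*(4 + 7/V)/V) = 14*(-3 + N)*(4 + 7/V)/V)
148*E(4, -8) = 148*(14*(-3 + 4)*(7 + 4*(-8))/(-8)²) = 148*(14*(1/64)*1*(7 - 32)) = 148*(14*(1/64)*1*(-25)) = 148*(-175/32) = -6475/8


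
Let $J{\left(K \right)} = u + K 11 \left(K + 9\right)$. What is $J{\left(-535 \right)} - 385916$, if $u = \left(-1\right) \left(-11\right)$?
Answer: $2709605$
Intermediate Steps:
$u = 11$
$J{\left(K \right)} = 11 + K \left(99 + 11 K\right)$ ($J{\left(K \right)} = 11 + K 11 \left(K + 9\right) = 11 + K 11 \left(9 + K\right) = 11 + K \left(99 + 11 K\right)$)
$J{\left(-535 \right)} - 385916 = \left(11 + 11 \left(-535\right)^{2} + 99 \left(-535\right)\right) - 385916 = \left(11 + 11 \cdot 286225 - 52965\right) - 385916 = \left(11 + 3148475 - 52965\right) - 385916 = 3095521 - 385916 = 2709605$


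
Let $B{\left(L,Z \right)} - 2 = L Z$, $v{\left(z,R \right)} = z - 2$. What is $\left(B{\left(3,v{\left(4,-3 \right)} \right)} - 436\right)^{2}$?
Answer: $183184$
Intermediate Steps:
$v{\left(z,R \right)} = -2 + z$
$B{\left(L,Z \right)} = 2 + L Z$
$\left(B{\left(3,v{\left(4,-3 \right)} \right)} - 436\right)^{2} = \left(\left(2 + 3 \left(-2 + 4\right)\right) - 436\right)^{2} = \left(\left(2 + 3 \cdot 2\right) - 436\right)^{2} = \left(\left(2 + 6\right) - 436\right)^{2} = \left(8 - 436\right)^{2} = \left(-428\right)^{2} = 183184$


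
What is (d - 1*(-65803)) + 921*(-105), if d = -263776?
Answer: -294678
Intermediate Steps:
(d - 1*(-65803)) + 921*(-105) = (-263776 - 1*(-65803)) + 921*(-105) = (-263776 + 65803) - 96705 = -197973 - 96705 = -294678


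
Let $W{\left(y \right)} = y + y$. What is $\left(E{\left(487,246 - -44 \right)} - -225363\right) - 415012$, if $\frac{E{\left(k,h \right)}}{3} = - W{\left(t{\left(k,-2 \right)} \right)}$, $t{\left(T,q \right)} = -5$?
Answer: $-189619$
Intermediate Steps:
$W{\left(y \right)} = 2 y$
$E{\left(k,h \right)} = 30$ ($E{\left(k,h \right)} = 3 \left(- 2 \left(-5\right)\right) = 3 \left(\left(-1\right) \left(-10\right)\right) = 3 \cdot 10 = 30$)
$\left(E{\left(487,246 - -44 \right)} - -225363\right) - 415012 = \left(30 - -225363\right) - 415012 = \left(30 + 225363\right) - 415012 = 225393 - 415012 = -189619$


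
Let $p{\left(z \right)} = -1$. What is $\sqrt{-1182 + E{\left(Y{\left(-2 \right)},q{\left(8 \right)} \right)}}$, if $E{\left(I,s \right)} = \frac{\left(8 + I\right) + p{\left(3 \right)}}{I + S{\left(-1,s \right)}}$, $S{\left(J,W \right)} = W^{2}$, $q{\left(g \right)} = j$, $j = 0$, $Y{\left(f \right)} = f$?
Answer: $\frac{i \sqrt{4738}}{2} \approx 34.417 i$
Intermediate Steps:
$q{\left(g \right)} = 0$
$E{\left(I,s \right)} = \frac{7 + I}{I + s^{2}}$ ($E{\left(I,s \right)} = \frac{\left(8 + I\right) - 1}{I + s^{2}} = \frac{7 + I}{I + s^{2}}$)
$\sqrt{-1182 + E{\left(Y{\left(-2 \right)},q{\left(8 \right)} \right)}} = \sqrt{-1182 + \frac{7 - 2}{-2 + 0^{2}}} = \sqrt{-1182 + \frac{1}{-2 + 0} \cdot 5} = \sqrt{-1182 + \frac{1}{-2} \cdot 5} = \sqrt{-1182 - \frac{5}{2}} = \sqrt{- \frac{2369}{2}} = \frac{i \sqrt{4738}}{2}$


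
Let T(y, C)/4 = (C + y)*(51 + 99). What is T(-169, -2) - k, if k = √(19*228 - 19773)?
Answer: -102600 - I*√15441 ≈ -1.026e+5 - 124.26*I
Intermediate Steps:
T(y, C) = 600*C + 600*y (T(y, C) = 4*((C + y)*(51 + 99)) = 4*((C + y)*150) = 4*(150*C + 150*y) = 600*C + 600*y)
k = I*√15441 (k = √(4332 - 19773) = √(-15441) = I*√15441 ≈ 124.26*I)
T(-169, -2) - k = (600*(-2) + 600*(-169)) - I*√15441 = (-1200 - 101400) - I*√15441 = -102600 - I*√15441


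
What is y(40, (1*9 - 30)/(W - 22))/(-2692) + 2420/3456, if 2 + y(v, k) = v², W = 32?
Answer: 61997/581472 ≈ 0.10662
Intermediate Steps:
y(v, k) = -2 + v²
y(40, (1*9 - 30)/(W - 22))/(-2692) + 2420/3456 = (-2 + 40²)/(-2692) + 2420/3456 = (-2 + 1600)*(-1/2692) + 2420*(1/3456) = 1598*(-1/2692) + 605/864 = -799/1346 + 605/864 = 61997/581472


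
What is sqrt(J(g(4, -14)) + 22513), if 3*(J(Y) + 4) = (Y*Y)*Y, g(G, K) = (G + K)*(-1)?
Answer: sqrt(205581)/3 ≈ 151.14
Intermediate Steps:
g(G, K) = -G - K
J(Y) = -4 + Y**3/3 (J(Y) = -4 + ((Y*Y)*Y)/3 = -4 + (Y**2*Y)/3 = -4 + Y**3/3)
sqrt(J(g(4, -14)) + 22513) = sqrt((-4 + (-1*4 - 1*(-14))**3/3) + 22513) = sqrt((-4 + (-4 + 14)**3/3) + 22513) = sqrt((-4 + (1/3)*10**3) + 22513) = sqrt((-4 + (1/3)*1000) + 22513) = sqrt((-4 + 1000/3) + 22513) = sqrt(988/3 + 22513) = sqrt(68527/3) = sqrt(205581)/3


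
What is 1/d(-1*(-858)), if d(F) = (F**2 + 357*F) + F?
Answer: 1/1043328 ≈ 9.5847e-7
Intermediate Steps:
d(F) = F**2 + 358*F
1/d(-1*(-858)) = 1/((-1*(-858))*(358 - 1*(-858))) = 1/(858*(358 + 858)) = 1/(858*1216) = 1/1043328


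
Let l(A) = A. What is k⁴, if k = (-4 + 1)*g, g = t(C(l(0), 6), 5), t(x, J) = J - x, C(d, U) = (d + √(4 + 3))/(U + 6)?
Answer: (60 - √7)⁴/256 ≈ 42269.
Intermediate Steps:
C(d, U) = (d + √7)/(6 + U)
g = 5 - √7/12 (g = 5 - (0 + √7)/(6 + 6) = 5 - √7/12 ≈ 4.7795)
k = -15 + √7/4 (k = (-4 + 1)*(5 - √7/12) = -3*(5 - √7/12) = -15 + √7/4 ≈ -14.339)
k⁴ = (-15 + √7/4)⁴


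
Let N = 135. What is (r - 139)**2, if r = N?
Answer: 16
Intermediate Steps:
r = 135
(r - 139)**2 = (135 - 139)**2 = (-4)**2 = 16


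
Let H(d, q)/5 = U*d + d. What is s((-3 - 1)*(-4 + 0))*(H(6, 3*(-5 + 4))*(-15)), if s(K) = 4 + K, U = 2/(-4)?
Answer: -4500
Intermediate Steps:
U = -1/2 (U = 2*(-1/4) = -1/2 ≈ -0.50000)
H(d, q) = 5*d/2 (H(d, q) = 5*(-d/2 + d) = 5*(d/2) = 5*d/2)
s((-3 - 1)*(-4 + 0))*(H(6, 3*(-5 + 4))*(-15)) = (4 + (-3 - 1)*(-4 + 0))*(((5/2)*6)*(-15)) = (4 - 4*(-4))*(15*(-15)) = (4 + 16)*(-225) = 20*(-225) = -4500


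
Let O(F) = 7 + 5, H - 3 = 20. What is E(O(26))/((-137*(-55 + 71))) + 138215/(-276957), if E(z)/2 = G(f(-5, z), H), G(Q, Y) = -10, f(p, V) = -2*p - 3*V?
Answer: -74357035/151772436 ≈ -0.48992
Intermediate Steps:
f(p, V) = -3*V - 2*p
H = 23 (H = 3 + 20 = 23)
O(F) = 12
E(z) = -20 (E(z) = 2*(-10) = -20)
E(O(26))/((-137*(-55 + 71))) + 138215/(-276957) = -20*(-1/(137*(-55 + 71))) + 138215/(-276957) = -20/((-137*16)) + 138215*(-1/276957) = -20/(-2192) - 138215/276957 = -20*(-1/2192) - 138215/276957 = 5/548 - 138215/276957 = -74357035/151772436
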